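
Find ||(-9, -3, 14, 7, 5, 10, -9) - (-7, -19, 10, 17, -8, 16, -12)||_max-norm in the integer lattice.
16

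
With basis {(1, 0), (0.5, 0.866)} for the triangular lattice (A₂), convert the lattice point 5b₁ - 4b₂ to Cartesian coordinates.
(3, -3.464)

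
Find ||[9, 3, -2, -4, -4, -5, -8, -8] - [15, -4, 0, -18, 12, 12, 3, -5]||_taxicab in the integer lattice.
76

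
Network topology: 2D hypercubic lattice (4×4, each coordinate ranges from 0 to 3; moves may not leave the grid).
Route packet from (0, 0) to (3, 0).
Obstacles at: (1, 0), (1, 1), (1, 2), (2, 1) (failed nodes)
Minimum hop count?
9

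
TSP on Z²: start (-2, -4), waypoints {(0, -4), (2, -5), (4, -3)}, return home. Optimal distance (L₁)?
16
(one optimal route: (-2, -4) → (0, -4) → (2, -5) → (4, -3) → (-2, -4))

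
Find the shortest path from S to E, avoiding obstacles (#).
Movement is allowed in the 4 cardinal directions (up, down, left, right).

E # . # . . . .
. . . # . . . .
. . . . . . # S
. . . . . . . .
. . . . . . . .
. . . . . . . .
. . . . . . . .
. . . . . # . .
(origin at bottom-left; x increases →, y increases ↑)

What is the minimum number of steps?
11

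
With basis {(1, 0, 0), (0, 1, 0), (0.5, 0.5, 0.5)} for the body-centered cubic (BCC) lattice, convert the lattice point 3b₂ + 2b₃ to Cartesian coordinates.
(1, 4, 1)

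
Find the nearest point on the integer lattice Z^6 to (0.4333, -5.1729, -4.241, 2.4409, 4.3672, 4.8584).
(0, -5, -4, 2, 4, 5)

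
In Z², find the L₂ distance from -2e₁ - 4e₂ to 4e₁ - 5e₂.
6.08276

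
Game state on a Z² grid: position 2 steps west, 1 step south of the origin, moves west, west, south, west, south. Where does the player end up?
(-5, -3)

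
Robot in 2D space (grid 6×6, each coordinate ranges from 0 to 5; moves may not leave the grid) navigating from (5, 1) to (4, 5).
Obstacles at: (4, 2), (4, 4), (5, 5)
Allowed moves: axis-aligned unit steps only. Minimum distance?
7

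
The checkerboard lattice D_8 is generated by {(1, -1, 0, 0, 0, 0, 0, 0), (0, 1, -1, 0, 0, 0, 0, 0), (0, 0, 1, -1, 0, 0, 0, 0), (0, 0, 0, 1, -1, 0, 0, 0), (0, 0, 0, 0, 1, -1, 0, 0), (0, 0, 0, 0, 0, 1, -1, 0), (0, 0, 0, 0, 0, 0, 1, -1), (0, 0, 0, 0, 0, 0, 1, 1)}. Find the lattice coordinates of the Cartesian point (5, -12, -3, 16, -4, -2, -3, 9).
5b₁ - 7b₂ - 10b₃ + 6b₄ + 2b₅ - 6b₇ + 3b₈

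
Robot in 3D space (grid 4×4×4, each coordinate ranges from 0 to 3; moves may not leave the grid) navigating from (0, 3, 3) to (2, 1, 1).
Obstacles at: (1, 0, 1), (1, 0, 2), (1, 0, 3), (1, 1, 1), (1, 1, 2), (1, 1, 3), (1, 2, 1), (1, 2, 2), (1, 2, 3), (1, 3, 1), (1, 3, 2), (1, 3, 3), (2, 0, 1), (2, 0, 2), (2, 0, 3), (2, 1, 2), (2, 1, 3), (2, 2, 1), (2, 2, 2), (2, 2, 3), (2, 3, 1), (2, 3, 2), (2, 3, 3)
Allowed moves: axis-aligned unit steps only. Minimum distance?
8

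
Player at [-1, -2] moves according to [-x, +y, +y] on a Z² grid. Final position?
(-2, 0)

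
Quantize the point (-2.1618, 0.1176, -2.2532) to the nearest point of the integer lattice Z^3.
(-2, 0, -2)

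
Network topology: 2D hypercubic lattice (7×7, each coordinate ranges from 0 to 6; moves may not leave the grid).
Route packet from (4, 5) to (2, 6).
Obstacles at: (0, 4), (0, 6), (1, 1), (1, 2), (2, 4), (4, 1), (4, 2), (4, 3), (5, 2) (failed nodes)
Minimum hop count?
3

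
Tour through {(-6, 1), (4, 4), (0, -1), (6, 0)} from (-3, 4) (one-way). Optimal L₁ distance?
27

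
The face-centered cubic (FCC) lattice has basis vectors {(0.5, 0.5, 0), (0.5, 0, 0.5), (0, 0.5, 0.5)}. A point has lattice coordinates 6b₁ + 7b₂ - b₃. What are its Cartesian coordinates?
(6.5, 2.5, 3)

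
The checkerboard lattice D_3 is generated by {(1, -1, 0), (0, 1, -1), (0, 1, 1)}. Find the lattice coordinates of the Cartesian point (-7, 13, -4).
-7b₁ + 5b₂ + b₃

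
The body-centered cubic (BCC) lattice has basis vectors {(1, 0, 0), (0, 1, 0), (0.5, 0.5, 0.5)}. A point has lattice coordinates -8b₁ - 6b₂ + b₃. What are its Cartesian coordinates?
(-7.5, -5.5, 0.5)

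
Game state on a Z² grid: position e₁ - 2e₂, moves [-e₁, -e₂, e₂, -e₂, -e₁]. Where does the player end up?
(-1, -3)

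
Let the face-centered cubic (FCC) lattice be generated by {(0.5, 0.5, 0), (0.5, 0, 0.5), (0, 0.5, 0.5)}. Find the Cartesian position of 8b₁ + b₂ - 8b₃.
(4.5, 0, -3.5)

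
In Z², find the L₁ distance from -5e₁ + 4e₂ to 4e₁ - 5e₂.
18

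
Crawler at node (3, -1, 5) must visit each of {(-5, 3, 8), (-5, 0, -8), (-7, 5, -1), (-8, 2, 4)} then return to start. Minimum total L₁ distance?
68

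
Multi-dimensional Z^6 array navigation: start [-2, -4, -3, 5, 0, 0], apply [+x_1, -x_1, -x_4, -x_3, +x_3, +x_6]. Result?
(-2, -4, -3, 4, 0, 1)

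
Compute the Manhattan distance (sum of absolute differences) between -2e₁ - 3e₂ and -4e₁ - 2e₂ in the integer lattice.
3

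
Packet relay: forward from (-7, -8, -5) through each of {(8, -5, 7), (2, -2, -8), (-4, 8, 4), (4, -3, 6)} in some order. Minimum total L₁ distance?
70
(one optimal route: (-7, -8, -5) → (2, -2, -8) → (8, -5, 7) → (4, -3, 6) → (-4, 8, 4))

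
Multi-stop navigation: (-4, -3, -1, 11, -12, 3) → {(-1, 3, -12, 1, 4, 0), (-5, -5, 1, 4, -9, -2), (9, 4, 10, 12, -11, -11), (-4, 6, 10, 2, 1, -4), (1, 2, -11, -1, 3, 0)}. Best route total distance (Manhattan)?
151
(one optimal route: (-4, -3, -1, 11, -12, 3) → (-5, -5, 1, 4, -9, -2) → (1, 2, -11, -1, 3, 0) → (-1, 3, -12, 1, 4, 0) → (-4, 6, 10, 2, 1, -4) → (9, 4, 10, 12, -11, -11))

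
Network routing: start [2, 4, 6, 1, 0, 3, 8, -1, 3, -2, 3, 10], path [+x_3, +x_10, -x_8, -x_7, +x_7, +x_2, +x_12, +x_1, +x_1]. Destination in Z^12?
(4, 5, 7, 1, 0, 3, 8, -2, 3, -1, 3, 11)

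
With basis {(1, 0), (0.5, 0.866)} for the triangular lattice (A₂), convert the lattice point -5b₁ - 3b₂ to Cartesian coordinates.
(-6.5, -2.598)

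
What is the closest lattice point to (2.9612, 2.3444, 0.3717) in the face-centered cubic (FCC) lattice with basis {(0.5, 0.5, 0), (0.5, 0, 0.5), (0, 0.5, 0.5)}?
(3, 2.5, 0.5)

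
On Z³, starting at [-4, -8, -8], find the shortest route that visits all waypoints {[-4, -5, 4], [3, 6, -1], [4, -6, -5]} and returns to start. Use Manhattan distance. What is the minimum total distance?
68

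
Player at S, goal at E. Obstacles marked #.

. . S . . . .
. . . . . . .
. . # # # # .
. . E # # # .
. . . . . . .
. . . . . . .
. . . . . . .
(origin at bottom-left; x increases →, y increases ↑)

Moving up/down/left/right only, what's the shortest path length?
5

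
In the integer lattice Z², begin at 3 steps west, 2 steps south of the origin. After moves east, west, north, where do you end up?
(-3, -1)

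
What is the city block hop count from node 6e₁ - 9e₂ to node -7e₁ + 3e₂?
25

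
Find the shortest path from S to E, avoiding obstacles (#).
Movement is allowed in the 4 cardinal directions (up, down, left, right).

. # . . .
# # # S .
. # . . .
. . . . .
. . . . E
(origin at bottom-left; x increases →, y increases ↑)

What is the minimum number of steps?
4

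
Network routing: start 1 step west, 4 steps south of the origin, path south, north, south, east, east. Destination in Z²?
(1, -5)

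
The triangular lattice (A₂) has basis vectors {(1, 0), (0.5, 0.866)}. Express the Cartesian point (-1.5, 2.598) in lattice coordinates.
-3b₁ + 3b₂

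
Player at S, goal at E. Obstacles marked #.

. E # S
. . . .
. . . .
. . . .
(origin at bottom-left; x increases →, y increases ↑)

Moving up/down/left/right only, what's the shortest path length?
4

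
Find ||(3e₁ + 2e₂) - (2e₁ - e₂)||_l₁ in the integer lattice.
4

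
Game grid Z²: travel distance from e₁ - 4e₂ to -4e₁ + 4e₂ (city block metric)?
13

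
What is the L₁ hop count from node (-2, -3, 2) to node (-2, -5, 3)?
3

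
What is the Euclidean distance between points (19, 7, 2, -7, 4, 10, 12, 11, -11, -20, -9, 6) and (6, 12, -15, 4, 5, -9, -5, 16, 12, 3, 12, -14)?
56.3826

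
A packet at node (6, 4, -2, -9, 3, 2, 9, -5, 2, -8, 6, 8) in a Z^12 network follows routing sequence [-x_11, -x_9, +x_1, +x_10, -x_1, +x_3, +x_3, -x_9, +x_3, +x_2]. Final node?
(6, 5, 1, -9, 3, 2, 9, -5, 0, -7, 5, 8)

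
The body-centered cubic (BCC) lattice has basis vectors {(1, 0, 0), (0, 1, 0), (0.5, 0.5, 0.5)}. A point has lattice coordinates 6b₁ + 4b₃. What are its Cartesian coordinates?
(8, 2, 2)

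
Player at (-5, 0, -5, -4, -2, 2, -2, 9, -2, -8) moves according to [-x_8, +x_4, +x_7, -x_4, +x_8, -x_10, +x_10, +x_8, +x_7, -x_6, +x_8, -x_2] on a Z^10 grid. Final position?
(-5, -1, -5, -4, -2, 1, 0, 11, -2, -8)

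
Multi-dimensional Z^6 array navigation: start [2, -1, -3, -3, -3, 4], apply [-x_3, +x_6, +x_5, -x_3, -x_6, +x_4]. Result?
(2, -1, -5, -2, -2, 4)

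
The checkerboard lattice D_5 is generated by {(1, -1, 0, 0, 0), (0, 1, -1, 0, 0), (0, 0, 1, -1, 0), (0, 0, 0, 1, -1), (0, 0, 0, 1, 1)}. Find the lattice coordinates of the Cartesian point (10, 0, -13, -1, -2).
10b₁ + 10b₂ - 3b₃ - b₄ - 3b₅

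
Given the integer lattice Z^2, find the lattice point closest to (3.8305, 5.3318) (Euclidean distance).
(4, 5)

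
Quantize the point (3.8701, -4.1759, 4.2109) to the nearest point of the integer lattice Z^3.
(4, -4, 4)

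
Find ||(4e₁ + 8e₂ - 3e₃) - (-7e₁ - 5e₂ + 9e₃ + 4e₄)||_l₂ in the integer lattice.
21.2132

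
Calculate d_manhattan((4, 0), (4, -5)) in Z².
5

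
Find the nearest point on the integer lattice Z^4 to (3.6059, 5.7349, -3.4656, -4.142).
(4, 6, -3, -4)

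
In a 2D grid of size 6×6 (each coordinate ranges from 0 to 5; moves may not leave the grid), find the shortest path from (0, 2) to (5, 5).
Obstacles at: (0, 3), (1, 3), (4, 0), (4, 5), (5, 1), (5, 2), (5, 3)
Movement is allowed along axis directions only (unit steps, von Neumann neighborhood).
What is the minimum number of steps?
8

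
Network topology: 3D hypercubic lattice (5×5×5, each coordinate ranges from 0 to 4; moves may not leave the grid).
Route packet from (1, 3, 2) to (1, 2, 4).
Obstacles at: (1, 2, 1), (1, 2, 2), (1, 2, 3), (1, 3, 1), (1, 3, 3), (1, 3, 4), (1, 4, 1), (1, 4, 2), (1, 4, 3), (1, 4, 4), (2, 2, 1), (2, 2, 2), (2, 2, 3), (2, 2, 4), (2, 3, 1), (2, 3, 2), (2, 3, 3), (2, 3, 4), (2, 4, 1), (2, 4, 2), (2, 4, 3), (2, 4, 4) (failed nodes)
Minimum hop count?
5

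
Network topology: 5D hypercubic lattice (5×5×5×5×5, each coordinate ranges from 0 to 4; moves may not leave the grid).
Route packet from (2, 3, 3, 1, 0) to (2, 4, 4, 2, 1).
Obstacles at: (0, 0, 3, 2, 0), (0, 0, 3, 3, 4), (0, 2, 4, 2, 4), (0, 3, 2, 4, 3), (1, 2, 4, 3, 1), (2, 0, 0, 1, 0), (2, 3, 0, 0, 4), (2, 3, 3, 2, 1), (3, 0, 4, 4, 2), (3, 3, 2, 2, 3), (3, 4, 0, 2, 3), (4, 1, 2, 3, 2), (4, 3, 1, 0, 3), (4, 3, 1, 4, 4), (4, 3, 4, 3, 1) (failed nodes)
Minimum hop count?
4
(one shortest path: (2, 3, 3, 1, 0) → (2, 4, 3, 1, 0) → (2, 4, 4, 1, 0) → (2, 4, 4, 2, 0) → (2, 4, 4, 2, 1))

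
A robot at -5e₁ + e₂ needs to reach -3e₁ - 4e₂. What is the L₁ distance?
7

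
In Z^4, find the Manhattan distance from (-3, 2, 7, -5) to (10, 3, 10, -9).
21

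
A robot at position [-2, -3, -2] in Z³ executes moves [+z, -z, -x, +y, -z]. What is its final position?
(-3, -2, -3)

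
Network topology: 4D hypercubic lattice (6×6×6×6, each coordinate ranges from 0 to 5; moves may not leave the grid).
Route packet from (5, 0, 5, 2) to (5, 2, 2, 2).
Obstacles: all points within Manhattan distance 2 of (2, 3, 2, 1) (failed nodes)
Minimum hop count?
5
(one shortest path: (5, 0, 5, 2) → (5, 1, 5, 2) → (5, 2, 5, 2) → (5, 2, 4, 2) → (5, 2, 3, 2) → (5, 2, 2, 2))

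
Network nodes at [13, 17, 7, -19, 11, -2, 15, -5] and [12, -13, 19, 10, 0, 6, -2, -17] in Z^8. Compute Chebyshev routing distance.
30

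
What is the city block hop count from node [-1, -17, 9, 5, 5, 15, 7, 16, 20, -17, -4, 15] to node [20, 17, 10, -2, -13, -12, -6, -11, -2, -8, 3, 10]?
191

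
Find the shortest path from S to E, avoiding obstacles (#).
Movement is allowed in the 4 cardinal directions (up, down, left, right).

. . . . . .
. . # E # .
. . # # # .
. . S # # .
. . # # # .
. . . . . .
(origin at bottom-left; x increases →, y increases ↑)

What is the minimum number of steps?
7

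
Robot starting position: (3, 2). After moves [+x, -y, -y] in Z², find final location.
(4, 0)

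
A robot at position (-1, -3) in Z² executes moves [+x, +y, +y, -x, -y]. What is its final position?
(-1, -2)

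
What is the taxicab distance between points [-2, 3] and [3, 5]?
7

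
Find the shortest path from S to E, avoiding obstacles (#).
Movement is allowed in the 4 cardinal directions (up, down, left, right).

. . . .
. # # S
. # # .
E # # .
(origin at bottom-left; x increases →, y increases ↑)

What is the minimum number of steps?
7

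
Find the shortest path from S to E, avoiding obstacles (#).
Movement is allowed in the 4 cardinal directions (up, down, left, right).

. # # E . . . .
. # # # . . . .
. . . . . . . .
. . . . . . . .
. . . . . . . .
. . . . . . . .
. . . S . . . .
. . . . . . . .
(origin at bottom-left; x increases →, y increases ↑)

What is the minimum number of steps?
8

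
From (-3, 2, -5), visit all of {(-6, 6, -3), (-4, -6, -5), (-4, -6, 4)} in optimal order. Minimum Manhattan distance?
34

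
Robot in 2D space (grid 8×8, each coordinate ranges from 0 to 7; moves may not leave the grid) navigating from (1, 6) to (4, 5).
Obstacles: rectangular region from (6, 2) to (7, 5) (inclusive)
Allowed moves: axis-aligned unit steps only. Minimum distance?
4
(one shortest path: (1, 6) → (2, 6) → (3, 6) → (4, 6) → (4, 5))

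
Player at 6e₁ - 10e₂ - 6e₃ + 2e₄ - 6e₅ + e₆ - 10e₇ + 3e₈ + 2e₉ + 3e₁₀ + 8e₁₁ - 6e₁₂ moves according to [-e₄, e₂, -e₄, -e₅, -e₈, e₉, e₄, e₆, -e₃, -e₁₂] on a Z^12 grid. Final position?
(6, -9, -7, 1, -7, 2, -10, 2, 3, 3, 8, -7)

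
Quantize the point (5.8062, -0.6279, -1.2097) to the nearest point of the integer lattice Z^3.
(6, -1, -1)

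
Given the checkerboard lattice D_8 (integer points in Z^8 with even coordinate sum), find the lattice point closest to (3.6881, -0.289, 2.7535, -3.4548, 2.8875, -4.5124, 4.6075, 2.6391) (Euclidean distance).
(4, 0, 3, -3, 3, -5, 5, 3)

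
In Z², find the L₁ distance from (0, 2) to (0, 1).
1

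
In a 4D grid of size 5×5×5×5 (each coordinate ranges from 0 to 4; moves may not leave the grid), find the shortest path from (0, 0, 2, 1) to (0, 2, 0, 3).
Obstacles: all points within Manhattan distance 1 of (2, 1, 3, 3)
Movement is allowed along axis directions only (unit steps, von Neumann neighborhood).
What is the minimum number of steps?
6
(one shortest path: (0, 0, 2, 1) → (0, 1, 2, 1) → (0, 2, 2, 1) → (0, 2, 1, 1) → (0, 2, 0, 1) → (0, 2, 0, 2) → (0, 2, 0, 3))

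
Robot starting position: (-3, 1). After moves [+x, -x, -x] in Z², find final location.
(-4, 1)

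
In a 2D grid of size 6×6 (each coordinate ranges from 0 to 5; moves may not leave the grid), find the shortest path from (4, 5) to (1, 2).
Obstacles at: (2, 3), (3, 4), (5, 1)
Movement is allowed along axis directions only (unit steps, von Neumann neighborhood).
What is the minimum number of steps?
6
(one shortest path: (4, 5) → (3, 5) → (2, 5) → (1, 5) → (1, 4) → (1, 3) → (1, 2))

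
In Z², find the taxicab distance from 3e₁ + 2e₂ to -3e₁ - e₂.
9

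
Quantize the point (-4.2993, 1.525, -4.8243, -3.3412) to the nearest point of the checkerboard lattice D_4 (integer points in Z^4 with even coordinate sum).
(-4, 2, -5, -3)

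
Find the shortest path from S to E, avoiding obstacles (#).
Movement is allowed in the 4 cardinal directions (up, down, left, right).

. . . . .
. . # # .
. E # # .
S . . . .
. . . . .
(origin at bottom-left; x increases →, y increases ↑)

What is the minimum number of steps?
2
(one shortest path: (0, 1) → (1, 1) → (1, 2))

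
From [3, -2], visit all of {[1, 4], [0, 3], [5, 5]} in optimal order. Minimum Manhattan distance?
15
(one optimal route: (3, -2) → (0, 3) → (1, 4) → (5, 5))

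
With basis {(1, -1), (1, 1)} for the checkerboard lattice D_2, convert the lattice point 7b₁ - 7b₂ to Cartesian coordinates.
(0, -14)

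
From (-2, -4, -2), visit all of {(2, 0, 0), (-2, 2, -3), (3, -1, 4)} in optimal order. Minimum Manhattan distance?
22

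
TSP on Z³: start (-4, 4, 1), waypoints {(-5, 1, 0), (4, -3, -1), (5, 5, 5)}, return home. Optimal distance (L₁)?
48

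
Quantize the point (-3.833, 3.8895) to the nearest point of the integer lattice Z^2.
(-4, 4)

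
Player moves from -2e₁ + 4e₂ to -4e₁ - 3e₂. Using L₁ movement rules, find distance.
9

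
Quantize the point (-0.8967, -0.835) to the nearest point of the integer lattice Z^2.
(-1, -1)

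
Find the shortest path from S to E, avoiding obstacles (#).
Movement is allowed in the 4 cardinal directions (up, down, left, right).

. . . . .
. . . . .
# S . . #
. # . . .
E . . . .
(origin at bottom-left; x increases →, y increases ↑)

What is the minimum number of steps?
5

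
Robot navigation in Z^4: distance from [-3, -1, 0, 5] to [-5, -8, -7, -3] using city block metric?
24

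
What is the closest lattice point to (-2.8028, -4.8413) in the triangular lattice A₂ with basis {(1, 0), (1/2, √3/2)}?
(-3, -5.196)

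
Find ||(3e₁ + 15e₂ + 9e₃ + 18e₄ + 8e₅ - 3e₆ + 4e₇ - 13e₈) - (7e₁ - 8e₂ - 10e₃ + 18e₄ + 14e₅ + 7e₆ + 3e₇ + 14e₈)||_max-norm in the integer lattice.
27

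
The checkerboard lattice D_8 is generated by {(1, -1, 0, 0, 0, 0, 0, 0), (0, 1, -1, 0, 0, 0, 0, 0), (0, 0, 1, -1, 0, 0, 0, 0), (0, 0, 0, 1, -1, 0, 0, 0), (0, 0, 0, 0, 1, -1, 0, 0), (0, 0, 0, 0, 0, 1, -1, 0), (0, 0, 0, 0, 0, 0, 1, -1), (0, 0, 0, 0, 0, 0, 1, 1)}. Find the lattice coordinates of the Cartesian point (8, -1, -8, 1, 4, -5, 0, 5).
8b₁ + 7b₂ - b₃ + 4b₅ - b₆ - 3b₇ + 2b₈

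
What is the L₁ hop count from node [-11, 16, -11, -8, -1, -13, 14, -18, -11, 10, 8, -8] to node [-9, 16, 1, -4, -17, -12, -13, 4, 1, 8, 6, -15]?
107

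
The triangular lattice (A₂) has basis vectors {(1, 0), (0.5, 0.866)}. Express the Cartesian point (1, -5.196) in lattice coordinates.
4b₁ - 6b₂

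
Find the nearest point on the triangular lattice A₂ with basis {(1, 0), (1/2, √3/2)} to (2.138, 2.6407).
(2.5, 2.598)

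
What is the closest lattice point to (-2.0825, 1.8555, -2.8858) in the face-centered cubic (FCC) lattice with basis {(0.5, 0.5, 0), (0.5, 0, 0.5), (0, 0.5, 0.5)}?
(-2, 2, -3)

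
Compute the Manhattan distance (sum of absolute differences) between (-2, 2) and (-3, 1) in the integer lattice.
2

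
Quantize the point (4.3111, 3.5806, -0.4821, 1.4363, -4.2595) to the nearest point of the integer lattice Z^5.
(4, 4, 0, 1, -4)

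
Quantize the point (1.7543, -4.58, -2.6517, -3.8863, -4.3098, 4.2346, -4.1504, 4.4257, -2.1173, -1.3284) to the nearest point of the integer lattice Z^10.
(2, -5, -3, -4, -4, 4, -4, 4, -2, -1)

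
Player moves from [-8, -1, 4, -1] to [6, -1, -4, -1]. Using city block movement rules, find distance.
22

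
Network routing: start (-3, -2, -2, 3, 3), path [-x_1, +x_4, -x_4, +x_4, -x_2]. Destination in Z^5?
(-4, -3, -2, 4, 3)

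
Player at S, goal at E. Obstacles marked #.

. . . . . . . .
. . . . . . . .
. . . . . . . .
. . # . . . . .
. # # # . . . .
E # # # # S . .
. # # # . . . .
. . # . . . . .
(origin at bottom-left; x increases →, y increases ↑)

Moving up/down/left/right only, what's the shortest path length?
11
(one shortest path: (5, 2) → (5, 3) → (4, 3) → (4, 4) → (3, 4) → (3, 5) → (2, 5) → (1, 5) → (0, 5) → (0, 4) → (0, 3) → (0, 2))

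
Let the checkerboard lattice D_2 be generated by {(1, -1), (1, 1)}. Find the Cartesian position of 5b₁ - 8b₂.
(-3, -13)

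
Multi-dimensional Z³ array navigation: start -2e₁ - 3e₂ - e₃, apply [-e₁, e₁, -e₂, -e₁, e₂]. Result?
(-3, -3, -1)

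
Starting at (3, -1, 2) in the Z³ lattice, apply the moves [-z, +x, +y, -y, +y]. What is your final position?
(4, 0, 1)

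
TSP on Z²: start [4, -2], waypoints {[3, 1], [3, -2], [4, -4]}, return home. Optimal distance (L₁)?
12
(one optimal route: (4, -2) → (3, 1) → (3, -2) → (4, -4) → (4, -2))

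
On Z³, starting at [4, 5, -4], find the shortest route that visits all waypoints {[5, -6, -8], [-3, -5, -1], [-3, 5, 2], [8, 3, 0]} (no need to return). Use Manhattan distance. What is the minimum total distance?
54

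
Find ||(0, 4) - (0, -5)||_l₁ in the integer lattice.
9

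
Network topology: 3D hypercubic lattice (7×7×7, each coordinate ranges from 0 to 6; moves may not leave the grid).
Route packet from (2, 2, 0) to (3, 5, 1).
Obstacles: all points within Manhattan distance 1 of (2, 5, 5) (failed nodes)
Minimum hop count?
5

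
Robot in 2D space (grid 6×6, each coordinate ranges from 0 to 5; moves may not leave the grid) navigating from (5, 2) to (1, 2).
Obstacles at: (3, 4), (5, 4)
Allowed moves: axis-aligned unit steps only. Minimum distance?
4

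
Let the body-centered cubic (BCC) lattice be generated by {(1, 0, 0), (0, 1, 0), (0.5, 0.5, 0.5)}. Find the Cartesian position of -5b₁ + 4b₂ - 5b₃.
(-7.5, 1.5, -2.5)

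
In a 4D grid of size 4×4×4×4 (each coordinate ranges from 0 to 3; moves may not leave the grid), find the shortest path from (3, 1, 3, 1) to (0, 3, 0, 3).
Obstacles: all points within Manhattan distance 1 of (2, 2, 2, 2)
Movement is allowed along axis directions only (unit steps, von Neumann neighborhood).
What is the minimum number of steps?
10
(one shortest path: (3, 1, 3, 1) → (2, 1, 3, 1) → (1, 1, 3, 1) → (0, 1, 3, 1) → (0, 2, 3, 1) → (0, 3, 3, 1) → (0, 3, 2, 1) → (0, 3, 1, 1) → (0, 3, 0, 1) → (0, 3, 0, 2) → (0, 3, 0, 3))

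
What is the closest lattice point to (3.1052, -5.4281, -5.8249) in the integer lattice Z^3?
(3, -5, -6)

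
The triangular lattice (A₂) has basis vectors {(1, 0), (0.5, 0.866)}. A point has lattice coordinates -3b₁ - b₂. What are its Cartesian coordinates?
(-3.5, -0.866)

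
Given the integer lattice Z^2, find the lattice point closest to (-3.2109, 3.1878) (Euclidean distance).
(-3, 3)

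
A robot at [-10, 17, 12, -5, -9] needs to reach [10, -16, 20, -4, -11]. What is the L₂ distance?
39.4715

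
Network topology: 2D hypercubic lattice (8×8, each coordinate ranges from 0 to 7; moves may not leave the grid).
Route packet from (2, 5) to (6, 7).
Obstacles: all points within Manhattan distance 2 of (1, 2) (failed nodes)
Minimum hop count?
6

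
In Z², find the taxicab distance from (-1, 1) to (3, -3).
8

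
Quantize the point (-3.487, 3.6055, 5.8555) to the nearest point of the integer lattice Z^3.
(-3, 4, 6)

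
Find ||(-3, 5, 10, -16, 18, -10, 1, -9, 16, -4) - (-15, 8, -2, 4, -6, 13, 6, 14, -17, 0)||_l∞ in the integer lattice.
33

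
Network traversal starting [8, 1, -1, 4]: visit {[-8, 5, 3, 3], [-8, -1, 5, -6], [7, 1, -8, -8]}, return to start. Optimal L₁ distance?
94
(one optimal route: (8, 1, -1, 4) → (-8, 5, 3, 3) → (-8, -1, 5, -6) → (7, 1, -8, -8) → (8, 1, -1, 4))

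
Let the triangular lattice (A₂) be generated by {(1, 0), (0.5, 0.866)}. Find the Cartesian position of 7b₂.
(3.5, 6.062)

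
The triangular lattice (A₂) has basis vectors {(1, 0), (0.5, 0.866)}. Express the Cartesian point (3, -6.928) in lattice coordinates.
7b₁ - 8b₂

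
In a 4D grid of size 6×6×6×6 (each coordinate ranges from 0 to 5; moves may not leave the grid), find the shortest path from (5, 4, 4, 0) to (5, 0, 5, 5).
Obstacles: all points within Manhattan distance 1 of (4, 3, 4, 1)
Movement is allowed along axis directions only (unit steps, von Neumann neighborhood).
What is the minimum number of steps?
10
(one shortest path: (5, 4, 4, 0) → (5, 3, 4, 0) → (5, 2, 4, 0) → (5, 1, 4, 0) → (5, 0, 4, 0) → (5, 0, 5, 0) → (5, 0, 5, 1) → (5, 0, 5, 2) → (5, 0, 5, 3) → (5, 0, 5, 4) → (5, 0, 5, 5))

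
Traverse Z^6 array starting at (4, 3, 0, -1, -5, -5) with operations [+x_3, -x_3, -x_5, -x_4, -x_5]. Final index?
(4, 3, 0, -2, -7, -5)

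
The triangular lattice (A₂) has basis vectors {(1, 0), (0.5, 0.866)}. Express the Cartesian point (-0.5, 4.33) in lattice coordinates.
-3b₁ + 5b₂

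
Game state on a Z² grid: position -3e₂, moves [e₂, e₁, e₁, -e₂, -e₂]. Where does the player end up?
(2, -4)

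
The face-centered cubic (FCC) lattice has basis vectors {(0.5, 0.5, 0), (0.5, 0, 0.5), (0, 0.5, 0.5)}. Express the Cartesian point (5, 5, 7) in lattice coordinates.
3b₁ + 7b₂ + 7b₃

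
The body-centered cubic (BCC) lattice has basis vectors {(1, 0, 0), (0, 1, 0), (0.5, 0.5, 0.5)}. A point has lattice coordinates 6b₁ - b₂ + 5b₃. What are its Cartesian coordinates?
(8.5, 1.5, 2.5)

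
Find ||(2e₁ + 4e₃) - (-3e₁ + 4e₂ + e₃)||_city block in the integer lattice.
12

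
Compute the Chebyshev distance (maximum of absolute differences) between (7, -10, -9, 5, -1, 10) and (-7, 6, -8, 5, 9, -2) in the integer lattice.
16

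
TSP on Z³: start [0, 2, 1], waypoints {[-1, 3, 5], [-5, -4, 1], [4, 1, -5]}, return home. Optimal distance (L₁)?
52
(one optimal route: (0, 2, 1) → (-1, 3, 5) → (-5, -4, 1) → (4, 1, -5) → (0, 2, 1))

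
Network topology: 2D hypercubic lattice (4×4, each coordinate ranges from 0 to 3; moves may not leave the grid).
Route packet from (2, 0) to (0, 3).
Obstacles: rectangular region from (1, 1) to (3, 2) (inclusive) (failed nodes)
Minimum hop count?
5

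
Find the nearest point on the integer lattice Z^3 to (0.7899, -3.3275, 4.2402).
(1, -3, 4)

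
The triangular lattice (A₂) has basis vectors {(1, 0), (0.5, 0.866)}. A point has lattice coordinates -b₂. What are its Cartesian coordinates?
(-0.5, -0.866)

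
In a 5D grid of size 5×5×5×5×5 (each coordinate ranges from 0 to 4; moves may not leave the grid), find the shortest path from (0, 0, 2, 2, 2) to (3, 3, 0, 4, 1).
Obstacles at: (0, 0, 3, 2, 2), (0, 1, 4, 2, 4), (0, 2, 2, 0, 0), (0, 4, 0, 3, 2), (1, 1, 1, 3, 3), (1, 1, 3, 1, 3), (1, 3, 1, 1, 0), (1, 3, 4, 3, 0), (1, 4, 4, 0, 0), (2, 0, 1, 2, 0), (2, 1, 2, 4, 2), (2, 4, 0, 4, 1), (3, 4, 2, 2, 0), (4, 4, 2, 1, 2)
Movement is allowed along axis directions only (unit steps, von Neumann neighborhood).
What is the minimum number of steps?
11
(one shortest path: (0, 0, 2, 2, 2) → (1, 0, 2, 2, 2) → (2, 0, 2, 2, 2) → (3, 0, 2, 2, 2) → (3, 1, 2, 2, 2) → (3, 2, 2, 2, 2) → (3, 3, 2, 2, 2) → (3, 3, 1, 2, 2) → (3, 3, 0, 2, 2) → (3, 3, 0, 3, 2) → (3, 3, 0, 4, 2) → (3, 3, 0, 4, 1))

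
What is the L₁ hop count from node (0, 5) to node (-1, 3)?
3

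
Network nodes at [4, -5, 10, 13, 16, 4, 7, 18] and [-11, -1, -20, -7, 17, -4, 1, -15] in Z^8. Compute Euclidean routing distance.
52.259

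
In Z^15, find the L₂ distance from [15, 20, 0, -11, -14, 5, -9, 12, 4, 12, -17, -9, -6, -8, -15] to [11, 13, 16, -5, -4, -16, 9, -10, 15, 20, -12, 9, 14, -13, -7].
52.2398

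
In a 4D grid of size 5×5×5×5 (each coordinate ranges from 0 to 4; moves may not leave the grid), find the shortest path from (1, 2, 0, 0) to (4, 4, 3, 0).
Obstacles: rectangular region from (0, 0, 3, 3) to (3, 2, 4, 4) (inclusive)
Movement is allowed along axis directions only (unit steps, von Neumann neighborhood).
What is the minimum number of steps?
8
(one shortest path: (1, 2, 0, 0) → (2, 2, 0, 0) → (3, 2, 0, 0) → (4, 2, 0, 0) → (4, 3, 0, 0) → (4, 4, 0, 0) → (4, 4, 1, 0) → (4, 4, 2, 0) → (4, 4, 3, 0))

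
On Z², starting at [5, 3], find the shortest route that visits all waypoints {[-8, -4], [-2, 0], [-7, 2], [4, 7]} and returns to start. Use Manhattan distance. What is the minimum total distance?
48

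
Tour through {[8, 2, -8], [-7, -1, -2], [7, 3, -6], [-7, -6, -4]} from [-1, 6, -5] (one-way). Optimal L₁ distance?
47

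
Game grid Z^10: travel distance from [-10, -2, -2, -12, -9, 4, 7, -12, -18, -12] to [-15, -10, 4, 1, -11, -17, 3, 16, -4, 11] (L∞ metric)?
28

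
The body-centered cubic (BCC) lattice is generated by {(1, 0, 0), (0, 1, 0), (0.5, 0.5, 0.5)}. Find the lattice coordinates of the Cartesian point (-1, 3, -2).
b₁ + 5b₂ - 4b₃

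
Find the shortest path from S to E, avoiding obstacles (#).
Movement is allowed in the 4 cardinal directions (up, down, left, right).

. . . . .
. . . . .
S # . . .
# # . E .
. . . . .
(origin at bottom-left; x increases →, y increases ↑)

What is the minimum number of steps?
6
(one shortest path: (0, 2) → (0, 3) → (1, 3) → (2, 3) → (3, 3) → (3, 2) → (3, 1))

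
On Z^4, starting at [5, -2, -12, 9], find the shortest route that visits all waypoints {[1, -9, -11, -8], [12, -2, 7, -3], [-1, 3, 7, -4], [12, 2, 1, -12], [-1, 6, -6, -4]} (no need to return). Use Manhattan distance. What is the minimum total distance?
109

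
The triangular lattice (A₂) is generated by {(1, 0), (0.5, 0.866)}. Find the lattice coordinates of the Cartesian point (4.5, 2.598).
3b₁ + 3b₂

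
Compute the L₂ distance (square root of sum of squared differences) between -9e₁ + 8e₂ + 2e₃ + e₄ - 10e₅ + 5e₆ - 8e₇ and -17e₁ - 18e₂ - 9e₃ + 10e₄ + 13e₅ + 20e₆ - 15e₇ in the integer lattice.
41.7732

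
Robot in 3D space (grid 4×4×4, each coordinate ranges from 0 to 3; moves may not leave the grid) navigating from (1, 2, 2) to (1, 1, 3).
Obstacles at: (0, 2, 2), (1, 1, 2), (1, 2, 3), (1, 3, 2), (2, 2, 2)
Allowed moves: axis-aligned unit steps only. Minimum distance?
6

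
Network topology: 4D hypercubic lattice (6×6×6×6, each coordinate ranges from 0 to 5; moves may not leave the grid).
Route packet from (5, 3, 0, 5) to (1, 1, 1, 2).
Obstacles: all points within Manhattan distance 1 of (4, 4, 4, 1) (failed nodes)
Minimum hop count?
10
(one shortest path: (5, 3, 0, 5) → (4, 3, 0, 5) → (3, 3, 0, 5) → (2, 3, 0, 5) → (1, 3, 0, 5) → (1, 2, 0, 5) → (1, 1, 0, 5) → (1, 1, 1, 5) → (1, 1, 1, 4) → (1, 1, 1, 3) → (1, 1, 1, 2))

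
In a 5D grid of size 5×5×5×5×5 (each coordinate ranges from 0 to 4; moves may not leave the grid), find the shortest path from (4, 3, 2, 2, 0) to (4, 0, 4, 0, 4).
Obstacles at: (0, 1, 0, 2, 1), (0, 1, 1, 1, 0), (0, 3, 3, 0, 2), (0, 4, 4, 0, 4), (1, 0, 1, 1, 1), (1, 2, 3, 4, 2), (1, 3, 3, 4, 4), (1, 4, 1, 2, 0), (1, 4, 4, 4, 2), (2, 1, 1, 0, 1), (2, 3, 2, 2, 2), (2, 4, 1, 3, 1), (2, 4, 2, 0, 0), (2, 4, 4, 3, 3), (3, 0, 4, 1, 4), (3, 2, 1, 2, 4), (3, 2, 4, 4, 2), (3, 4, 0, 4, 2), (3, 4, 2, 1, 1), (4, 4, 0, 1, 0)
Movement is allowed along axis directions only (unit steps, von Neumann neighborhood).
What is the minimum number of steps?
11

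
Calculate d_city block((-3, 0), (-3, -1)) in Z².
1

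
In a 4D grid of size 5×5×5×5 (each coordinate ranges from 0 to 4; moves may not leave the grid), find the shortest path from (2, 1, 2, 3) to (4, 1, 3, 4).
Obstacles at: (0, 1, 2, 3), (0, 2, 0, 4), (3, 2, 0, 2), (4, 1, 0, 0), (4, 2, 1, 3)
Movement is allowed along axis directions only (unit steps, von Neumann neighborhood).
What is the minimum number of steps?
4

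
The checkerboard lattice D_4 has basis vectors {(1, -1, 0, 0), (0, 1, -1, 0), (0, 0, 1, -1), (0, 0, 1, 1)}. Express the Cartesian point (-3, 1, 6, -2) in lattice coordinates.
-3b₁ - 2b₂ + 3b₃ + b₄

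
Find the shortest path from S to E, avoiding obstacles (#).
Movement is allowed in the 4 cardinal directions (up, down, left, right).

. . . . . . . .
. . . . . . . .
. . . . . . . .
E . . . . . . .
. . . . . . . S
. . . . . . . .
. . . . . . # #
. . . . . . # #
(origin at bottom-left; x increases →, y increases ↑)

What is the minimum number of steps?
8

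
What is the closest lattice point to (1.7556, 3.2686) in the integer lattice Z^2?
(2, 3)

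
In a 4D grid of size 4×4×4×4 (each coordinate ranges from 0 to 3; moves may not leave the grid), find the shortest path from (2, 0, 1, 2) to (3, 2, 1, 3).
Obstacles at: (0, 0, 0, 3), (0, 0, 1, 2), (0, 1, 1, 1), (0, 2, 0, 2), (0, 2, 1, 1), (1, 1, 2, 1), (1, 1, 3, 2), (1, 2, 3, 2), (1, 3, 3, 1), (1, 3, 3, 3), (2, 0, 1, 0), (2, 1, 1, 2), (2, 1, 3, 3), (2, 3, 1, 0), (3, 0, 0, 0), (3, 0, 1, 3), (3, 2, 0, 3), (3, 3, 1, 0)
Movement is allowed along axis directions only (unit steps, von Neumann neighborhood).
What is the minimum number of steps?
4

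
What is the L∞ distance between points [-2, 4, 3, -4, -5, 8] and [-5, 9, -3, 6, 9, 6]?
14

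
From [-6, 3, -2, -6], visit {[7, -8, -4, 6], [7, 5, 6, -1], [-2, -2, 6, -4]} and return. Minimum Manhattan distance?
106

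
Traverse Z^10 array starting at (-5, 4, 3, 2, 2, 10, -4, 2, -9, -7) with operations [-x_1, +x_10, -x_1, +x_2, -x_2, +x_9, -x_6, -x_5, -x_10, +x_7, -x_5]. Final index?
(-7, 4, 3, 2, 0, 9, -3, 2, -8, -7)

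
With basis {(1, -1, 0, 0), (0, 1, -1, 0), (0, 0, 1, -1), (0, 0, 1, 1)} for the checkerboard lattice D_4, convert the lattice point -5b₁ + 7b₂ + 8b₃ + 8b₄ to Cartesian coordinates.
(-5, 12, 9, 0)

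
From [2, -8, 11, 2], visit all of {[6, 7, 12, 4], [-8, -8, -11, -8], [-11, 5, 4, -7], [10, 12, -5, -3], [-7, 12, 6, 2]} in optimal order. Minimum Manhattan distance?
142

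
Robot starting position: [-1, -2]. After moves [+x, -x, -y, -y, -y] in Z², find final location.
(-1, -5)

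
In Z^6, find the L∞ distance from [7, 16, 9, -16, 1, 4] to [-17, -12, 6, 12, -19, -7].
28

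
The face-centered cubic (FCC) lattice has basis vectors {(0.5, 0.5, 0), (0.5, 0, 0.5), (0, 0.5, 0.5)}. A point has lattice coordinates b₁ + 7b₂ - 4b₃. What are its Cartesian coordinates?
(4, -1.5, 1.5)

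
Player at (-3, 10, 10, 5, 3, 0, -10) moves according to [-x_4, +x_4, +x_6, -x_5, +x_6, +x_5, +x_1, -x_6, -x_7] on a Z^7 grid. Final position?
(-2, 10, 10, 5, 3, 1, -11)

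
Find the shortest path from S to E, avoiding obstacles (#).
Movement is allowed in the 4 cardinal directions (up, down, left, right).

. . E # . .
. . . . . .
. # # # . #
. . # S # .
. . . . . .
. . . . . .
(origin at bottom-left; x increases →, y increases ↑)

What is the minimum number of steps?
10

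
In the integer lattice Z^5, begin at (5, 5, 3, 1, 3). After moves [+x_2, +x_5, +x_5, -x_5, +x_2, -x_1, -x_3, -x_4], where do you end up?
(4, 7, 2, 0, 4)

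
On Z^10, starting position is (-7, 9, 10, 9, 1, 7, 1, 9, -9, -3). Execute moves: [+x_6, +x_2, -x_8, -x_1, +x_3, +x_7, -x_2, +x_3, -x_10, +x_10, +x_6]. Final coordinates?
(-8, 9, 12, 9, 1, 9, 2, 8, -9, -3)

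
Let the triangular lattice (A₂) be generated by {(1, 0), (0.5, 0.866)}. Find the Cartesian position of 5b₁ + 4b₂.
(7, 3.464)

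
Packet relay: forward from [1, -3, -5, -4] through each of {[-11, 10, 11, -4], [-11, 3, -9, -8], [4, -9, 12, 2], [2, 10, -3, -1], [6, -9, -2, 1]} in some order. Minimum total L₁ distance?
130
(one optimal route: (1, -3, -5, -4) → (-11, 3, -9, -8) → (-11, 10, 11, -4) → (2, 10, -3, -1) → (6, -9, -2, 1) → (4, -9, 12, 2))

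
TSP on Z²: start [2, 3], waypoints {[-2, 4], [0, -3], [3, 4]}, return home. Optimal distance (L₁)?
24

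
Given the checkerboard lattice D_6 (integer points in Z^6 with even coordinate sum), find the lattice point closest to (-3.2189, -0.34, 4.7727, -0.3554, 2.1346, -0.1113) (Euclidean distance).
(-3, 0, 5, 0, 2, 0)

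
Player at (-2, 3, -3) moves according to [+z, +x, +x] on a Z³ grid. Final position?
(0, 3, -2)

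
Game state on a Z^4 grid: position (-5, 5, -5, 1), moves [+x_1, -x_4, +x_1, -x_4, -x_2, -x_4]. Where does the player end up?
(-3, 4, -5, -2)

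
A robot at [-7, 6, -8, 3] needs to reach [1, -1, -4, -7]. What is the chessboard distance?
10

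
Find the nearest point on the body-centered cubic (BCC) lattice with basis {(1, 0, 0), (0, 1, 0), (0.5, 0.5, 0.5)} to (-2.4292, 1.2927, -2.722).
(-2.5, 1.5, -2.5)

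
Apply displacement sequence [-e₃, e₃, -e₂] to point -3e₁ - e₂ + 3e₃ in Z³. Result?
(-3, -2, 3)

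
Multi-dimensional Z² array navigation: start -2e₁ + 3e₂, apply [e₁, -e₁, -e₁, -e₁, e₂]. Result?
(-4, 4)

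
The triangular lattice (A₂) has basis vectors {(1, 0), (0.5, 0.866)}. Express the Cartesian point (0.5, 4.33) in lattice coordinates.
-2b₁ + 5b₂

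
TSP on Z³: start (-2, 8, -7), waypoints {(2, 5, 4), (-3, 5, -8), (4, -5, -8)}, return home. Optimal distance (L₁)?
64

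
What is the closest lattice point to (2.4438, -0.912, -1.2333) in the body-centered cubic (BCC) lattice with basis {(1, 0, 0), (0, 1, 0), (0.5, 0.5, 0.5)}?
(2.5, -0.5, -1.5)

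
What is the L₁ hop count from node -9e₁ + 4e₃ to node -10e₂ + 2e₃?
21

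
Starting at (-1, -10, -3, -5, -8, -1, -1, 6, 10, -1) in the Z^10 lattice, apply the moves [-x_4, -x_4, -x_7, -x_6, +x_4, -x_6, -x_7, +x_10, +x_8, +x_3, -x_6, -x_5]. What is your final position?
(-1, -10, -2, -6, -9, -4, -3, 7, 10, 0)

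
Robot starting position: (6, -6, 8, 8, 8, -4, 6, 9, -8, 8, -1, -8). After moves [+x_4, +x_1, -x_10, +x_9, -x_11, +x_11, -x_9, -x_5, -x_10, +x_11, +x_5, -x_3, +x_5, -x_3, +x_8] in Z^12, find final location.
(7, -6, 6, 9, 9, -4, 6, 10, -8, 6, 0, -8)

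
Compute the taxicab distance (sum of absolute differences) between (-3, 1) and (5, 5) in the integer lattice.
12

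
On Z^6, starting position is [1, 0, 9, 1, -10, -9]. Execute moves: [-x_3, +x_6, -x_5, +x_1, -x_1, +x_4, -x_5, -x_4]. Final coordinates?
(1, 0, 8, 1, -12, -8)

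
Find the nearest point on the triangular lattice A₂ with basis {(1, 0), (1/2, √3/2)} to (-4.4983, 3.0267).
(-4.5, 2.598)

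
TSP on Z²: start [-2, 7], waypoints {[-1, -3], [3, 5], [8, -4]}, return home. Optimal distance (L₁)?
42
(one optimal route: (-2, 7) → (-1, -3) → (8, -4) → (3, 5) → (-2, 7))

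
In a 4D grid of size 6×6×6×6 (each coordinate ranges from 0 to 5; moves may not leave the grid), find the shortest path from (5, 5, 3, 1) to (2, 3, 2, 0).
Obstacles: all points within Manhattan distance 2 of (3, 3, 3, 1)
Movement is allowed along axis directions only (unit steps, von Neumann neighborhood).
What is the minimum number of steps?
7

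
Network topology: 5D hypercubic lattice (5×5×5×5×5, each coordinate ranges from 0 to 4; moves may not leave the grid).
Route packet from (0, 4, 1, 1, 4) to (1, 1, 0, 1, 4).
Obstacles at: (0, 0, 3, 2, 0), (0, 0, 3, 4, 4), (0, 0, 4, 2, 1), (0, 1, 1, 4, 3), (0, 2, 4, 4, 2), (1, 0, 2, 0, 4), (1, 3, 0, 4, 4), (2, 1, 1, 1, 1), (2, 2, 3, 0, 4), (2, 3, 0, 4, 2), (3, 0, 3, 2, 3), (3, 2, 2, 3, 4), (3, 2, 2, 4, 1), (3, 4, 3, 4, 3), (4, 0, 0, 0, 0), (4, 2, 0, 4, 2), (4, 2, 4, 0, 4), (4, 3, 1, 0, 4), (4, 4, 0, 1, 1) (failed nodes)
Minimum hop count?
5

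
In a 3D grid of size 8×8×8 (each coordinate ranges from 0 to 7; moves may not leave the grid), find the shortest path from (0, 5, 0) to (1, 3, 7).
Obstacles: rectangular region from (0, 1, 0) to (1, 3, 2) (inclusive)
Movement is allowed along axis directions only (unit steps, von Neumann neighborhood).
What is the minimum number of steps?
10
(one shortest path: (0, 5, 0) → (1, 5, 0) → (1, 4, 0) → (1, 4, 1) → (1, 4, 2) → (1, 4, 3) → (1, 3, 3) → (1, 3, 4) → (1, 3, 5) → (1, 3, 6) → (1, 3, 7))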